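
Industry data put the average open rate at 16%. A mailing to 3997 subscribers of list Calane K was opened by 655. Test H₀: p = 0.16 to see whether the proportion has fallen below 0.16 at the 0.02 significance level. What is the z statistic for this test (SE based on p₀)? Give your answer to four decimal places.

z = 0.6679

p̂ = 655/3997 = 0.163873.
SE = √(p₀(1−p₀)/n) = √(0.1344/3997) = 0.005799.
z = (0.163873 − 0.16)/0.005799 = 0.003873/0.005799 = 0.6679.
p-value = P(Z < 0.668) ≈ 0.7479, so at α = 0.02 we fail to reject H₀.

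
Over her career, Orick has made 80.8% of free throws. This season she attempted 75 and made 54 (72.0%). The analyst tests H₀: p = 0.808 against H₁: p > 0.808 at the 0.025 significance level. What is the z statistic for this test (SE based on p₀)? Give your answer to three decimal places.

p̂ = 54/75 = 0.72000.
Standard error under H₀: √(0.808×0.192/75) = 0.04548.
z = (0.72000 − 0.808)/0.04548 = -0.08800/0.04548 = -1.935.
p-value = P(Z > -1.935) ≈ 0.9735; since p > α = 0.025, fail to reject H₀.

z = -1.935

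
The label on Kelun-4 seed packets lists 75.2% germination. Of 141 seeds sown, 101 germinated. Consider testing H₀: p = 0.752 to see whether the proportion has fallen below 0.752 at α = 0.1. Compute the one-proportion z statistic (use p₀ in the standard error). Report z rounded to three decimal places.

p̂ = 101/141 = 0.71631.
Under H₀, SE = √(0.752·0.248/141) = √(0.00132267) = 0.03637.
z = (0.71631 − 0.752)/0.03637 = -0.03569/0.03637 = -0.981.
p-value = P(Z < -0.981) ≈ 0.1632, so at α = 0.1 we fail to reject H₀.

z = -0.981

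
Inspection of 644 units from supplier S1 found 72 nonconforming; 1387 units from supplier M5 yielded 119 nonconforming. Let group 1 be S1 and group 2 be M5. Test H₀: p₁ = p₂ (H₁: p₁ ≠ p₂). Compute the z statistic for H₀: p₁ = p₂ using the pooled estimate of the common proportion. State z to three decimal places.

z = 1.868

p̂₁ = 72/644 ≈ 0.11180, p̂₂ = 119/1387 ≈ 0.08580.
Pooled p̂ = (72+119)/(644+1387) = 191/2031 = 0.09404.
SE = √(0.0851984 × 0.00227378) = 0.01392.
z = (0.11180 − 0.08580)/0.01392 = 0.02600/0.01392 = 1.868.
Two-sided p-value ≈ 2·Φ(−1.868) = 0.0617.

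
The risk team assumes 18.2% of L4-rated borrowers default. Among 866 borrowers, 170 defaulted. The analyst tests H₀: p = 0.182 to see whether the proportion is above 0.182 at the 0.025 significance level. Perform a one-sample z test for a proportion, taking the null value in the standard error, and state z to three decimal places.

p̂ = 170/866 ≈ 0.19630.
SE = √(p₀(1−p₀)/n) = √(0.14888/866) = 0.01311.
z = (0.19630 − 0.182)/0.01311 = 0.01430/0.01311 = 1.091.
p-value = P(Z > 1.091) ≈ 0.1376; since p > α = 0.025, fail to reject H₀.

z = 1.091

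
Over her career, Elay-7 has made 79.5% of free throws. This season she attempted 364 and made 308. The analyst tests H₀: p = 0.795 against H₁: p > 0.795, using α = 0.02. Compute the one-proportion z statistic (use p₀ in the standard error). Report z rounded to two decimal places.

p̂ = 308/364 ≈ 0.8462.
Under H₀, SE = √(0.795·0.205/364) = √(0.000447734) = 0.0212.
z = (0.8462 − 0.795)/0.0212 = 0.0512/0.0212 = 2.42.
p-value = P(Z > 2.418) ≈ 0.0078; since p < α = 0.02, reject H₀.

z = 2.42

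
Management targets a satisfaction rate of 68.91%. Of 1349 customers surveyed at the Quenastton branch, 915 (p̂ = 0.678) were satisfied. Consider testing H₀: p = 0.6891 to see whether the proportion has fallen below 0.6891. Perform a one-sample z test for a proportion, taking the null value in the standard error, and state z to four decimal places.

z = -0.8586

p̂ = 915/1349 = 0.678280.
Standard error under H₀: √(0.6891×0.3109/1349) = 0.012602.
z = (0.678280 − 0.6891)/0.012602 = -0.010820/0.012602 = -0.8586.
p-value = P(Z < -0.859) ≈ 0.1953.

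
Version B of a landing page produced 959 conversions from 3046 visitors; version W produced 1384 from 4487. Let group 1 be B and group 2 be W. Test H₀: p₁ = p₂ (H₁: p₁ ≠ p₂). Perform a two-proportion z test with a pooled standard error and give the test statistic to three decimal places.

z = 0.588

p̂₁ = 959/3046 ≈ 0.31484, p̂₂ = 1384/4487 ≈ 0.30845.
Pooled p̂ = (959+1384)/(3046+4487) = 2343/7533 = 0.31103.
SE = √(p̂(1−p̂)(1/n₁+1/n₂)) = √(0.31103·0.68897·0.000551165) = √(0.00011811) = 0.01087.
z = (0.31484 − 0.30845)/0.01087 = 0.00639/0.01087 = 0.588.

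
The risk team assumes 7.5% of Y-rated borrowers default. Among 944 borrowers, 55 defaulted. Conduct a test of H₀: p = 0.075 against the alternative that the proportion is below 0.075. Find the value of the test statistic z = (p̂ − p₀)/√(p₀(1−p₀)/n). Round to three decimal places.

p̂ = 55/944 = 0.058263.
Under H₀, SE = √(0.075·0.925/944) = √(7.34905e-05) = 0.008573.
z = (0.058263 − 0.075)/0.008573 = -0.016737/0.008573 = -1.952.

z = -1.952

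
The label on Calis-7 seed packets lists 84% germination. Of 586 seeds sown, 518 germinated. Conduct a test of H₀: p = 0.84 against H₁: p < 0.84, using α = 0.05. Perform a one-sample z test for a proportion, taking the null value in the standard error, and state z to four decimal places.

p̂ = 518/586 = 0.883959.
Standard error under H₀: √(0.84×0.16/586) = 0.015144.
z = (0.883959 − 0.84)/0.015144 = 0.043959/0.015144 = 2.9027.
p-value = P(Z < 2.903) ≈ 0.9982, so at α = 0.05 we fail to reject H₀.

z = 2.9027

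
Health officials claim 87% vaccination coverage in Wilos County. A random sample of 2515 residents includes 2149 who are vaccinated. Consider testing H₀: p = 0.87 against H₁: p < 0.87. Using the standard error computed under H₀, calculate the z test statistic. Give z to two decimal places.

p̂ = 2149/2515 ≈ 0.854473.
Under H₀, SE = √(0.87·0.13/2515) = √(4.49702e-05) = 0.006706.
z = (0.854473 − 0.87)/0.006706 = -0.015527/0.006706 = -2.32.
p-value = P(Z < -2.315) ≈ 0.0103.

z = -2.32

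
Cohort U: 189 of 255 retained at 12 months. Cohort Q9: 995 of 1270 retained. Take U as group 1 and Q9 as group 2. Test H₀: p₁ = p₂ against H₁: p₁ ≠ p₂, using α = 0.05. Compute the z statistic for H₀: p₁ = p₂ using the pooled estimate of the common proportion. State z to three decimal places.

z = -1.479

p̂₁ = 189/255 = 0.74118, p̂₂ = 995/1270 = 0.78346.
Pooled p̂ = (189+995)/(255+1270) = 1184/1525 = 0.77639.
SE = √(0.173607 × 0.00470897) = 0.02859.
z = (0.74118 − 0.78346)/0.02859 = -0.04228/0.02859 = -1.479.
p-value = 2·P(Z > 1.479) ≈ 0.1391; since p > α = 0.05, fail to reject H₀.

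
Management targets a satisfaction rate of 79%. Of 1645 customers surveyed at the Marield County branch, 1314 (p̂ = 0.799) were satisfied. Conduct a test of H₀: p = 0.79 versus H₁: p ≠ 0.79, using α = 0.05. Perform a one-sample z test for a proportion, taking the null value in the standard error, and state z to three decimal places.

p̂ = 1314/1645 ≈ 0.79878.
Under H₀, SE = √(0.79·0.21/1645) = √(0.000100851) = 0.01004.
z = (0.79878 − 0.79)/0.01004 = 0.00878/0.01004 = 0.875.
Two-sided p-value ≈ 2·Φ(−0.875) = 0.3817. With α = 0.05, fail to reject H₀.

z = 0.875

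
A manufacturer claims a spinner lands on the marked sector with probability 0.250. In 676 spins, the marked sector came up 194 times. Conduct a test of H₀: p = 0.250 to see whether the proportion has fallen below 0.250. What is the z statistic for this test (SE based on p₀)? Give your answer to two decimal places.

p̂ = 194/676 ≈ 0.2870.
SE = √(p₀(1−p₀)/n) = √(0.1875/676) = 0.0167.
z = (0.2870 − 0.25)/0.0167 = 0.0370/0.0167 = 2.22.
p-value = P(Z < 2.221) ≈ 0.9868.

z = 2.22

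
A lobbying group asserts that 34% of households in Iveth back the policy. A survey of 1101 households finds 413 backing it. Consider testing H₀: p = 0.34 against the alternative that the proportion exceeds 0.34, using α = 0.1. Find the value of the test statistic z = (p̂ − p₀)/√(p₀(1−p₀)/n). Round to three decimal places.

p̂ = 413/1101 ≈ 0.375114.
Under H₀, SE = √(0.34·0.66/1101) = √(0.000203815) = 0.014276.
z = (0.375114 − 0.34)/0.014276 = 0.035114/0.014276 = 2.460.
p-value = P(Z > 2.460) ≈ 0.0070; since p < α = 0.1, reject H₀.

z = 2.460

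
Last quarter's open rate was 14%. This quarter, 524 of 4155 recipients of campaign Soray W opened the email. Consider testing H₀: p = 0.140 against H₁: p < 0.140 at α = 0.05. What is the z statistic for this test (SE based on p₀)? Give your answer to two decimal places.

z = -2.58

p̂ = 524/4155 = 0.12611.
Standard error under H₀: √(0.14×0.86/4155) = 0.00538.
z = (0.12611 − 0.14)/0.00538 = -0.01389/0.00538 = -2.58.
p-value = P(Z < -2.580) ≈ 0.0049. With α = 0.05, reject H₀.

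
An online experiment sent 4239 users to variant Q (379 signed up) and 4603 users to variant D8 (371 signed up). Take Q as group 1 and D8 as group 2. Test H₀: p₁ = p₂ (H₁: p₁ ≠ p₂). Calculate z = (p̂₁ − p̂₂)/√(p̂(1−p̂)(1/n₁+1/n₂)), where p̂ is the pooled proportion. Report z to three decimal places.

z = 1.485

p̂₁ = 379/4239 ≈ 0.089408, p̂₂ = 371/4603 ≈ 0.080600.
Pooled p̂ = (379+371)/(4239+4603) = 750/8842 = 0.084822.
SE = √(p̂(1−p̂)(1/n₁+1/n₂)) = √(0.084822·0.915178·0.000453154) = √(3.51773e-05) = 0.005931.
z = (0.089408 − 0.080600)/0.005931 = 0.008808/0.005931 = 1.485.
p-value = 2·P(Z > 1.485) ≈ 0.1375.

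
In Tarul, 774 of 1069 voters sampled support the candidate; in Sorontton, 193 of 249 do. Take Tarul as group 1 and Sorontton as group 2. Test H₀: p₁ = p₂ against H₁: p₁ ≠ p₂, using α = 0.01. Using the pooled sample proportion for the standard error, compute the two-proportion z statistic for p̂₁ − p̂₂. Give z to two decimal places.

z = -1.64

p̂₁ = 774/1069 = 0.7240, p̂₂ = 193/249 = 0.7751.
Pooled p̂ = (774+193)/(1069+249) = 967/1318 = 0.7337.
SE = √(p̂(1−p̂)(1/n₁+1/n₂)) = √(0.7337·0.2663·0.00495152) = √(0.000967478) = 0.0311.
z = (0.7240 − 0.7751)/0.0311 = -0.0511/0.0311 = -1.64.
p-value = 2·P(Z > 1.642) ≈ 0.1007, so at α = 0.01 we fail to reject H₀.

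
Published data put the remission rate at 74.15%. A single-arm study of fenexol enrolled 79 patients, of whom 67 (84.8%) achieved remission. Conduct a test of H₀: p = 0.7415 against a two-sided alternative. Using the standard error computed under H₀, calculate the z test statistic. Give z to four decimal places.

p̂ = 67/79 = 0.848101.
SE = √(p₀(1−p₀)/n) = √(0.19168/79) = 0.049257.
z = (0.848101 − 0.7415)/0.049257 = 0.106601/0.049257 = 2.1642.
Two-sided p-value ≈ 2·Φ(−2.164) = 0.0305.

z = 2.1642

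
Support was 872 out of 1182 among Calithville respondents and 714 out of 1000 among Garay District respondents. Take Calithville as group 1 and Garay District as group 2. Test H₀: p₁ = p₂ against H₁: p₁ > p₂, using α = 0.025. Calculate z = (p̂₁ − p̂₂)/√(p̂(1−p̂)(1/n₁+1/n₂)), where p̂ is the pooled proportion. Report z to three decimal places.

p̂₁ = 872/1182 ≈ 0.73773, p̂₂ = 714/1000 ≈ 0.71400.
Pooled p̂ = (872+714)/(1182+1000) = 1586/2182 = 0.72686.
SE = √(0.198536 × 0.00184602) = 0.01914.
z = (0.73773 − 0.71400)/0.01914 = 0.02373/0.01914 = 1.240.
p-value = P(Z > 1.240) ≈ 0.1075. With α = 0.025, fail to reject H₀.

z = 1.240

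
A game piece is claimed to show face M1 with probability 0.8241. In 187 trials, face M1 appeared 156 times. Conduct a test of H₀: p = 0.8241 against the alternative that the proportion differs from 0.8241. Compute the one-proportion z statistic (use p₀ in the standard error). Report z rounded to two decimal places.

z = 0.36

p̂ = 156/187 = 0.8342.
Standard error under H₀: √(0.8241×0.1759/187) = 0.0278.
z = (0.8342 − 0.8241)/0.0278 = 0.0101/0.0278 = 0.36.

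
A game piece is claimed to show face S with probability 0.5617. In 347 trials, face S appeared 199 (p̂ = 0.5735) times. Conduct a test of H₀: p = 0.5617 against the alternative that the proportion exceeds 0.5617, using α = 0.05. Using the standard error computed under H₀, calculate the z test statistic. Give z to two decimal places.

z = 0.44

p̂ = 199/347 = 0.5735.
Under H₀, SE = √(0.5617·0.4383/347) = √(0.00070949) = 0.0266.
z = (0.5735 − 0.5617)/0.0266 = 0.0118/0.0266 = 0.44.
p-value = P(Z > 0.443) ≈ 0.3291. With α = 0.05, fail to reject H₀.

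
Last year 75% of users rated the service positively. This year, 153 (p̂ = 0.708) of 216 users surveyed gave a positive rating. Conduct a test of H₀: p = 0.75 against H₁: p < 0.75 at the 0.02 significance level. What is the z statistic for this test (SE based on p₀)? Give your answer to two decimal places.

p̂ = 153/216 = 0.7083.
Standard error under H₀: √(0.75×0.25/216) = 0.0295.
z = (0.7083 − 0.75)/0.0295 = -0.0417/0.0295 = -1.41.
p-value = P(Z < -1.414) ≈ 0.0786; since p > α = 0.02, fail to reject H₀.

z = -1.41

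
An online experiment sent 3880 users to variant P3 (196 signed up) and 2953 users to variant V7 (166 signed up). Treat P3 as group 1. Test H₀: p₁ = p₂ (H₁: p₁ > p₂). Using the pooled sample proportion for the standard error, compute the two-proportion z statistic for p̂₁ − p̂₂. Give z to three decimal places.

p̂₁ = 196/3880 ≈ 0.050515, p̂₂ = 166/2953 ≈ 0.056214.
Pooled p̂ = (196+166)/(3880+2953) = 362/6833 = 0.052978.
SE = √(p̂(1−p̂)(1/n₁+1/n₂)) = √(0.052978·0.947022·0.000596371) = √(2.99208e-05) = 0.005470.
z = (0.050515 − 0.056214)/0.005470 = -0.005699/0.005470 = -1.042.
p-value = P(Z > -1.042) ≈ 0.8512.

z = -1.042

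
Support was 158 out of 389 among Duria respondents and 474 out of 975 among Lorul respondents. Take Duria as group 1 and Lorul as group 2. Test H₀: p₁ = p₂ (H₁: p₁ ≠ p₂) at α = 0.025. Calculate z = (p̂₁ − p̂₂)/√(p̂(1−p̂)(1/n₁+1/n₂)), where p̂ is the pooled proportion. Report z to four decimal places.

z = -2.6747

p̂₁ = 158/389 ≈ 0.406170, p̂₂ = 474/975 ≈ 0.486154.
Pooled p̂ = (158+474)/(389+975) = 632/1364 = 0.463343.
SE = √(p̂(1−p̂)(1/n₁+1/n₂)) = √(0.463343·0.536657·0.00359634) = √(0.000894251) = 0.029904.
z = (0.406170 − 0.486154)/0.029904 = -0.079984/0.029904 = -2.6747.
p-value = 2·P(Z > 2.675) ≈ 0.0075; since p < α = 0.025, reject H₀.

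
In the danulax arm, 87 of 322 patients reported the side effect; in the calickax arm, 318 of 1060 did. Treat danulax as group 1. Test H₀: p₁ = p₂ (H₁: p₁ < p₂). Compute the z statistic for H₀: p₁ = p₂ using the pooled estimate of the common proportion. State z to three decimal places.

p̂₁ = 87/322 ≈ 0.27019, p̂₂ = 318/1060 ≈ 0.30000.
Pooled p̂ = (87+318)/(322+1060) = 405/1382 = 0.29305.
SE = √(p̂(1−p̂)(1/n₁+1/n₂)) = √(0.29305·0.70695·0.00404899) = √(0.000838841) = 0.02896.
z = (0.27019 − 0.30000)/0.02896 = -0.02981/0.02896 = -1.029.

z = -1.029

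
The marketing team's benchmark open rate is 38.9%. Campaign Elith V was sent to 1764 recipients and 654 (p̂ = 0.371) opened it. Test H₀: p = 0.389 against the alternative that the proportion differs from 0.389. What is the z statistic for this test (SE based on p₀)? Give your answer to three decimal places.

p̂ = 654/1764 = 0.37075.
SE = √(p₀(1−p₀)/n) = √(0.23768/1764) = 0.01161.
z = (0.37075 − 0.389)/0.01161 = -0.01825/0.01161 = -1.572.

z = -1.572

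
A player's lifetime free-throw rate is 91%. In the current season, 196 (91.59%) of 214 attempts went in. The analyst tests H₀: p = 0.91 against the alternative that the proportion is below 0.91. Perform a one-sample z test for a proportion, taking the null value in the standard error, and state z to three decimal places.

z = 0.301

p̂ = 196/214 ≈ 0.91589.
Standard error under H₀: √(0.91×0.09/214) = 0.01956.
z = (0.91589 − 0.91)/0.01956 = 0.00589/0.01956 = 0.301.
p-value = P(Z < 0.301) ≈ 0.6183.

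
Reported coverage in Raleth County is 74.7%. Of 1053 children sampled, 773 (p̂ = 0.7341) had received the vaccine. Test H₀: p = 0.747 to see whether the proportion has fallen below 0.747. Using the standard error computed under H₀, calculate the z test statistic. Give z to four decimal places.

p̂ = 773/1053 = 0.734093.
Standard error under H₀: √(0.747×0.253/1053) = 0.013397.
z = (0.734093 − 0.747)/0.013397 = -0.012907/0.013397 = -0.9634.

z = -0.9634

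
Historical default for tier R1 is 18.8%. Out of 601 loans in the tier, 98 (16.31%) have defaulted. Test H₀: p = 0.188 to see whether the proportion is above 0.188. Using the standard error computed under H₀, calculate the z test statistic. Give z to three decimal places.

z = -1.565

p̂ = 98/601 ≈ 0.16306.
SE = √(p₀(1−p₀)/n) = √(0.15266/601) = 0.01594.
z = (0.16306 − 0.188)/0.01594 = -0.02494/0.01594 = -1.565.
p-value = P(Z > -1.565) ≈ 0.9412.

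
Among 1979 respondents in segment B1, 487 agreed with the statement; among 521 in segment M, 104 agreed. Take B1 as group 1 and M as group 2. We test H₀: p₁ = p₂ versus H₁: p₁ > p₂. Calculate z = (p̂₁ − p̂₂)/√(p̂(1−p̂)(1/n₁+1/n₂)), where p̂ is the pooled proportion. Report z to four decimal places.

p̂₁ = 487/1979 = 0.246084, p̂₂ = 104/521 = 0.199616.
Pooled p̂ = (487+104)/(1979+521) = 591/2500 = 0.236400.
SE = √(p̂(1−p̂)(1/n₁+1/n₂)) = √(0.236400·0.763600·0.00242469) = √(0.000437693) = 0.020921.
z = (0.246084 − 0.199616)/0.020921 = 0.046468/0.020921 = 2.2211.
p-value = P(Z > 2.221) ≈ 0.0132.

z = 2.2211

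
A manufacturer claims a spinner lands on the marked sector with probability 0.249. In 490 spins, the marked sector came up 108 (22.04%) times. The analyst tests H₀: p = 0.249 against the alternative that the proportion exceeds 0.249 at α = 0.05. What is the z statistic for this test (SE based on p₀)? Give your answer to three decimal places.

z = -1.464

p̂ = 108/490 ≈ 0.220408.
Under H₀, SE = √(0.249·0.751/490) = √(0.000381631) = 0.019535.
z = (0.220408 − 0.249)/0.019535 = -0.028592/0.019535 = -1.464.
p-value = P(Z > -1.464) ≈ 0.9283; since p > α = 0.05, fail to reject H₀.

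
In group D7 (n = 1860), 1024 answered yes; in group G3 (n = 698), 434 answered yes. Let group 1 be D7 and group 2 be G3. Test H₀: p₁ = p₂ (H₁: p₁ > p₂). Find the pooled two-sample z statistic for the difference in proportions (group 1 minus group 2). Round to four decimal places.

p̂₁ = 1024/1860 ≈ 0.550538, p̂₂ = 434/698 ≈ 0.621777.
Pooled p̂ = (1024+434)/(1860+698) = 1458/2558 = 0.569977.
SE = √(0.245103 × 0.0019703) = 0.021976.
z = (0.550538 − 0.621777)/0.021976 = -0.071239/0.021976 = -3.2417.
p-value = P(Z > -3.242) ≈ 0.9994.

z = -3.2417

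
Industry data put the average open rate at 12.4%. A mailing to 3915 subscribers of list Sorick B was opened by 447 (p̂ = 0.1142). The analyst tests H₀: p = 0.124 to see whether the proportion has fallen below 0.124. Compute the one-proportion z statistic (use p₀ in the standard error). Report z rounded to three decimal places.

p̂ = 447/3915 = 0.114176.
Standard error under H₀: √(0.124×0.876/3915) = 0.005267.
z = (0.114176 − 0.124)/0.005267 = -0.009824/0.005267 = -1.865.

z = -1.865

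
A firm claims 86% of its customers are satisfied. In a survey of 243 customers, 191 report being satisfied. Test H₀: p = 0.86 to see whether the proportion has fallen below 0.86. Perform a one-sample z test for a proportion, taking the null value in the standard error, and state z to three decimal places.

z = -3.324

p̂ = 191/243 ≈ 0.78601.
SE = √(p₀(1−p₀)/n) = √(0.1204/243) = 0.02226.
z = (0.78601 − 0.86)/0.02226 = -0.07399/0.02226 = -3.324.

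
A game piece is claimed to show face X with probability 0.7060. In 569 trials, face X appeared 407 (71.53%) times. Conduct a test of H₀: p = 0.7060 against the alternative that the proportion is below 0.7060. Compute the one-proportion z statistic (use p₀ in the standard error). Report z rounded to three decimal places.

z = 0.486

p̂ = 407/569 ≈ 0.71529.
SE = √(p₀(1−p₀)/n) = √(0.20756/569) = 0.01910.
z = (0.71529 − 0.706)/0.01910 = 0.00929/0.01910 = 0.486.
p-value = P(Z < 0.486) ≈ 0.6867.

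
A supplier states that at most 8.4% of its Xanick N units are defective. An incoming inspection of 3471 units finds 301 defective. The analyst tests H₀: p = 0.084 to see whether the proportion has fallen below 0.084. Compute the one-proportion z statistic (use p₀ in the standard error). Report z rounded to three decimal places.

p̂ = 301/3471 = 0.08672.
Under H₀, SE = √(0.084·0.916/3471) = √(2.21677e-05) = 0.00471.
z = (0.08672 − 0.084)/0.00471 = 0.00272/0.00471 = 0.577.

z = 0.577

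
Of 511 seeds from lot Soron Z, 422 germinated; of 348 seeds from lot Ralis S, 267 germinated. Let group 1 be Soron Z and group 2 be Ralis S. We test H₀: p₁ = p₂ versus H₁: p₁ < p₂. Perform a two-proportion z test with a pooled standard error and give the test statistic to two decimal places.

p̂₁ = 422/511 ≈ 0.8258, p̂₂ = 267/348 ≈ 0.7672.
Pooled p̂ = (422+267)/(511+348) = 689/859 = 0.8021.
SE = √(p̂(1−p̂)(1/n₁+1/n₂)) = √(0.8021·0.1979·0.00483051) = √(0.000766787) = 0.0277.
z = (0.8258 − 0.7672)/0.0277 = 0.0586/0.0277 = 2.12.
p-value = P(Z < 2.116) ≈ 0.9828.

z = 2.12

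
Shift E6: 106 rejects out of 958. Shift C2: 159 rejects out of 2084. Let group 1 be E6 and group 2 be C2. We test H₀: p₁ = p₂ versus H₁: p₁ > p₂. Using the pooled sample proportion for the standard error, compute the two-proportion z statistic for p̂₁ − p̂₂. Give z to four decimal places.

p̂₁ = 106/958 = 0.1106472, p̂₂ = 159/2084 = 0.0762956.
Pooled p̂ = (106+159)/(958+2084) = 265/3042 = 0.0871137.
SE = √(0.0795249 × 0.00152369) = 0.0110078.
z = (0.1106472 − 0.0762956)/0.0110078 = 0.0343516/0.0110078 = 3.1207.

z = 3.1207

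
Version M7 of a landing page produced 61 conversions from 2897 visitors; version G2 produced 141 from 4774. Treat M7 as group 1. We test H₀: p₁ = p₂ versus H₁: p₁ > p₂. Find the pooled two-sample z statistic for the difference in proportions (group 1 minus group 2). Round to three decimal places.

z = -2.248

p̂₁ = 61/2897 ≈ 0.021056, p̂₂ = 141/4774 ≈ 0.029535.
Pooled p̂ = (61+141)/(2897+4774) = 202/7671 = 0.026333.
SE = √(p̂(1−p̂)(1/n₁+1/n₂)) = √(0.026333·0.973667·0.000554653) = √(1.4221e-05) = 0.003771.
z = (0.021056 − 0.029535)/0.003771 = -0.008479/0.003771 = -2.248.
p-value = P(Z > -2.248) ≈ 0.9877.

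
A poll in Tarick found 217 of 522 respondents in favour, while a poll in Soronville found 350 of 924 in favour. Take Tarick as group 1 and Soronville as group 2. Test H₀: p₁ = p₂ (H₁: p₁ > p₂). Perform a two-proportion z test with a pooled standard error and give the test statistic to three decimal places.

z = 1.381

p̂₁ = 217/522 ≈ 0.41571, p̂₂ = 350/924 ≈ 0.37879.
Pooled p̂ = (217+350)/(522+924) = 567/1446 = 0.39212.
SE = √(p̂(1−p̂)(1/n₁+1/n₂)) = √(0.39212·0.60788·0.00299796) = √(0.000714597) = 0.02673.
z = (0.41571 − 0.37879)/0.02673 = 0.03692/0.02673 = 1.381.
p-value = P(Z > 1.381) ≈ 0.0836.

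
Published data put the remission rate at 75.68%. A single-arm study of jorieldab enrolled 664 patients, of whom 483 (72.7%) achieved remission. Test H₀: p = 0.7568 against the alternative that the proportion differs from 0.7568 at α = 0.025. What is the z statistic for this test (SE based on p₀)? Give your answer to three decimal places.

z = -1.765

p̂ = 483/664 = 0.72741.
Standard error under H₀: √(0.7568×0.2432/664) = 0.01665.
z = (0.72741 − 0.7568)/0.01665 = -0.02939/0.01665 = -1.765.
p-value = 2·P(Z > 1.765) ≈ 0.0775; since p > α = 0.025, fail to reject H₀.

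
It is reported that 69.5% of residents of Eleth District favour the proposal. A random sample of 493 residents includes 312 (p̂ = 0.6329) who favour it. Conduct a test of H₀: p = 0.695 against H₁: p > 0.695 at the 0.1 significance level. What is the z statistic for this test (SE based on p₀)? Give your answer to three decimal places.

z = -2.997

p̂ = 312/493 ≈ 0.632860.
SE = √(p₀(1−p₀)/n) = √(0.21198/493) = 0.020736.
z = (0.632860 − 0.695)/0.020736 = -0.062140/0.020736 = -2.997.
p-value = P(Z > -2.997) ≈ 0.9986. With α = 0.1, fail to reject H₀.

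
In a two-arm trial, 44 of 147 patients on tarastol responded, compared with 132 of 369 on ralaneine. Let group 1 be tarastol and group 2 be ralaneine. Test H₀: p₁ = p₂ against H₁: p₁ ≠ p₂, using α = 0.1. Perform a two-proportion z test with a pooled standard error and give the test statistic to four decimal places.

p̂₁ = 44/147 = 0.299320, p̂₂ = 132/369 = 0.357724.
Pooled p̂ = (44+132)/(147+369) = 176/516 = 0.341085.
SE = √(0.224746 × 0.00951275) = 0.046238.
z = (0.299320 − 0.357724)/0.046238 = -0.058404/0.046238 = -1.2631.
Two-sided p-value ≈ 2·Φ(−1.263) = 0.2065. With α = 0.1, fail to reject H₀.

z = -1.2631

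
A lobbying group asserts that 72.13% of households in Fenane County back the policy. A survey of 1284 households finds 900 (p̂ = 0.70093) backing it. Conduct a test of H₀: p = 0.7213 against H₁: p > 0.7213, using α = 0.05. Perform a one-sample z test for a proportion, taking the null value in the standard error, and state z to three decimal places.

z = -1.628

p̂ = 900/1284 ≈ 0.70093.
SE = √(p₀(1−p₀)/n) = √(0.20103/1284) = 0.01251.
z = (0.70093 − 0.7213)/0.01251 = -0.02037/0.01251 = -1.628.
p-value = P(Z > -1.628) ≈ 0.9482. With α = 0.05, fail to reject H₀.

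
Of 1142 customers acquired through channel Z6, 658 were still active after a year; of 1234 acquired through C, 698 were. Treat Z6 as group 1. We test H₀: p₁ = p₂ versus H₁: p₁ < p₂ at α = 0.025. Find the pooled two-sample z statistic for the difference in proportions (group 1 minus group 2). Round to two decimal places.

p̂₁ = 658/1142 = 0.5762, p̂₂ = 698/1234 = 0.5656.
Pooled p̂ = (658+698)/(1142+1234) = 1356/2376 = 0.5707.
SE = √(0.245001 × 0.00168603) = 0.0203.
z = (0.5762 − 0.5656)/0.0203 = 0.0106/0.0203 = 0.52.
p-value = P(Z < 0.519) ≈ 0.6980; since p > α = 0.025, fail to reject H₀.

z = 0.52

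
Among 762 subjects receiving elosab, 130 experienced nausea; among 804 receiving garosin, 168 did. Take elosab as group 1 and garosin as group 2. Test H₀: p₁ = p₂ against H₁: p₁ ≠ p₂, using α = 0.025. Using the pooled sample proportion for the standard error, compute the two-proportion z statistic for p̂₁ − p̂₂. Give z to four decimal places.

z = -1.9325

p̂₁ = 130/762 = 0.1706037, p̂₂ = 168/804 = 0.2089552.
Pooled p̂ = (130+168)/(762+804) = 298/1566 = 0.1902937.
SE = √(0.154082 × 0.00255612) = 0.0198457.
z = (0.1706037 − 0.2089552)/0.0198457 = -0.0383515/0.0198457 = -1.9325.
Two-sided p-value ≈ 2·Φ(−1.932) = 0.0533. With α = 0.025, fail to reject H₀.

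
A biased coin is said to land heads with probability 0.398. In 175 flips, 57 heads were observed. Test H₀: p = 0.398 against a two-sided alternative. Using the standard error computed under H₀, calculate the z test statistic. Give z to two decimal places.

p̂ = 57/175 = 0.3257.
Under H₀, SE = √(0.398·0.602/175) = √(0.00136912) = 0.0370.
z = (0.3257 − 0.398)/0.0370 = -0.0723/0.0370 = -1.95.
p-value = 2·P(Z > 1.954) ≈ 0.0508.

z = -1.95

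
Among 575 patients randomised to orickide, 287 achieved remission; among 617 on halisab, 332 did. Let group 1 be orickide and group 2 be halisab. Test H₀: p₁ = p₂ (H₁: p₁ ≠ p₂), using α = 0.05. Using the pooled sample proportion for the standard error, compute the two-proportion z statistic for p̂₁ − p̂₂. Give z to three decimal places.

p̂₁ = 287/575 ≈ 0.49913, p̂₂ = 332/617 ≈ 0.53809.
Pooled p̂ = (287+332)/(575+617) = 619/1192 = 0.51930.
SE = √(0.249628 × 0.00335988) = 0.02896.
z = (0.49913 − 0.53809)/0.02896 = -0.03896/0.02896 = -1.345.
p-value = 2·P(Z > 1.345) ≈ 0.1786; since p > α = 0.05, fail to reject H₀.

z = -1.345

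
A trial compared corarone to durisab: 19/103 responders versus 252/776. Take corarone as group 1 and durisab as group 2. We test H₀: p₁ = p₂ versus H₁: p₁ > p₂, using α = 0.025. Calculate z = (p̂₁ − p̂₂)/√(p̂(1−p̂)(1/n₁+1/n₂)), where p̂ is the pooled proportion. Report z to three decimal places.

p̂₁ = 19/103 ≈ 0.184466, p̂₂ = 252/776 ≈ 0.324742.
Pooled p̂ = (19+252)/(103+776) = 271/879 = 0.308305.
SE = √(p̂(1−p̂)(1/n₁+1/n₂)) = √(0.308305·0.691695·0.0109974) = √(0.00234523) = 0.048428.
z = (0.184466 − 0.324742)/0.048428 = -0.140276/0.048428 = -2.897.
p-value = P(Z > -2.897) ≈ 0.9981; since p > α = 0.025, fail to reject H₀.

z = -2.897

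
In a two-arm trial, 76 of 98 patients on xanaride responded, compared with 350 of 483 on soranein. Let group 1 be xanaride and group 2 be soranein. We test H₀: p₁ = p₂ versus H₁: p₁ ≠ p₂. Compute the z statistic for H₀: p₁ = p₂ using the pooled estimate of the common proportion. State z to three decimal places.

p̂₁ = 76/98 = 0.77551, p̂₂ = 350/483 = 0.72464.
Pooled p̂ = (76+350)/(98+483) = 426/581 = 0.73322.
SE = √(0.195609 × 0.0122745) = 0.04900.
z = (0.77551 − 0.72464)/0.04900 = 0.05087/0.04900 = 1.038.
Two-sided p-value ≈ 2·Φ(−1.038) = 0.2992.

z = 1.038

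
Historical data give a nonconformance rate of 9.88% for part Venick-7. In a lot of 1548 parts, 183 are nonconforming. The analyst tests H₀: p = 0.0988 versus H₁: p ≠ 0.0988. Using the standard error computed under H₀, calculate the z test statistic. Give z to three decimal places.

z = 2.560

p̂ = 183/1548 ≈ 0.118217.
SE = √(p₀(1−p₀)/n) = √(0.089039/1548) = 0.007584.
z = (0.118217 − 0.0988)/0.007584 = 0.019417/0.007584 = 2.560.
p-value = 2·P(Z > 2.560) ≈ 0.0105.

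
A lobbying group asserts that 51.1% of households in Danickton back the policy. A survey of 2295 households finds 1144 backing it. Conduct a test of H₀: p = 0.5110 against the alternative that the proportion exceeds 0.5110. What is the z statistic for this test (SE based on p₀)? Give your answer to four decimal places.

z = -1.2003

p̂ = 1144/2295 ≈ 0.498475.
Under H₀, SE = √(0.511·0.489/2295) = √(0.00010888) = 0.010435.
z = (0.498475 − 0.511)/0.010435 = -0.012525/0.010435 = -1.2003.
p-value = P(Z > -1.200) ≈ 0.8850.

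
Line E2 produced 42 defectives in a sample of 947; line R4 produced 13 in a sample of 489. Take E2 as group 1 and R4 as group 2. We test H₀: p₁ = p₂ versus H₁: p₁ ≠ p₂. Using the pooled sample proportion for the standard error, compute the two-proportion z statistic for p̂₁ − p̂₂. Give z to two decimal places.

p̂₁ = 42/947 ≈ 0.0444, p̂₂ = 13/489 ≈ 0.0266.
Pooled p̂ = (42+13)/(947+489) = 55/1436 = 0.0383.
SE = √(0.0368339 × 0.00310096) = 0.0107.
z = (0.0444 − 0.0266)/0.0107 = 0.0178/0.0107 = 1.66.

z = 1.66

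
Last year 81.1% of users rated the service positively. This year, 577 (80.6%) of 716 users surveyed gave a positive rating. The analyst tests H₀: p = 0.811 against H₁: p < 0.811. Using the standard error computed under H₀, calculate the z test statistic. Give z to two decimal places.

z = -0.35

p̂ = 577/716 = 0.8059.
Under H₀, SE = √(0.811·0.189/716) = √(0.000214077) = 0.0146.
z = (0.8059 − 0.811)/0.0146 = -0.0051/0.0146 = -0.35.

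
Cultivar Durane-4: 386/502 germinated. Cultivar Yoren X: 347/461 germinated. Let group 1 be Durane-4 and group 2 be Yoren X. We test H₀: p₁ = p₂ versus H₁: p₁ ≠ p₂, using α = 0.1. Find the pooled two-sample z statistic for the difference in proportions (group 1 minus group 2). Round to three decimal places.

p̂₁ = 386/502 ≈ 0.76892, p̂₂ = 347/461 ≈ 0.75271.
Pooled p̂ = (386+347)/(502+461) = 733/963 = 0.76116.
SE = √(0.181794 × 0.00416123) = 0.02750.
z = (0.76892 − 0.75271)/0.02750 = 0.01621/0.02750 = 0.589.
Two-sided p-value ≈ 2·Φ(−0.589) = 0.5555. With α = 0.1, fail to reject H₀.

z = 0.589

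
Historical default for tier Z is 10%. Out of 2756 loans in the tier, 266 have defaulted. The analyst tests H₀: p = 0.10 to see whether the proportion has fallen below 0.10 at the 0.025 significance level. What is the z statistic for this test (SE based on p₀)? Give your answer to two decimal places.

p̂ = 266/2756 ≈ 0.0965.
Under H₀, SE = √(0.1·0.9/2756) = √(3.2656e-05) = 0.0057.
z = (0.0965 − 0.1)/0.0057 = -0.0035/0.0057 = -0.61.
p-value = P(Z < -0.610) ≈ 0.2711. With α = 0.025, fail to reject H₀.

z = -0.61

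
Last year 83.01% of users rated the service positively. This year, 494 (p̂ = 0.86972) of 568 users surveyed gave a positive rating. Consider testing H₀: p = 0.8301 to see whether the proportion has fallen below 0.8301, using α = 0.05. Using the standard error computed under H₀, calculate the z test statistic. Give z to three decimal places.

p̂ = 494/568 ≈ 0.86972.
Standard error under H₀: √(0.8301×0.1699/568) = 0.01576.
z = (0.86972 − 0.8301)/0.01576 = 0.03962/0.01576 = 2.514.
p-value = P(Z < 2.514) ≈ 0.9940; since p > α = 0.05, fail to reject H₀.

z = 2.514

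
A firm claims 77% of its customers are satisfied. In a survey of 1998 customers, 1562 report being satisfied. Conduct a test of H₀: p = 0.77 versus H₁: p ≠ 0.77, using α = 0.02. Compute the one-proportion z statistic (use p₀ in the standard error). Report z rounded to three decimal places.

p̂ = 1562/1998 = 0.781782.
SE = √(p₀(1−p₀)/n) = √(0.1771/1998) = 0.009415.
z = (0.781782 − 0.77)/0.009415 = 0.011782/0.009415 = 1.251.
Two-sided p-value ≈ 2·Φ(−1.251) = 0.2108, so at α = 0.02 we fail to reject H₀.

z = 1.251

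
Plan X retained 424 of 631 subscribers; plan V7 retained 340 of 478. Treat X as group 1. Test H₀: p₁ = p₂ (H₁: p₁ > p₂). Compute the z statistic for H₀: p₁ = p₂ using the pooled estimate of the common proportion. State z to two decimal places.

z = -1.40

p̂₁ = 424/631 = 0.6719, p̂₂ = 340/478 = 0.7113.
Pooled p̂ = (424+340)/(631+478) = 764/1109 = 0.6889.
SE = √(0.214313 × 0.00367684) = 0.0281.
z = (0.6719 − 0.7113)/0.0281 = -0.0394/0.0281 = -1.40.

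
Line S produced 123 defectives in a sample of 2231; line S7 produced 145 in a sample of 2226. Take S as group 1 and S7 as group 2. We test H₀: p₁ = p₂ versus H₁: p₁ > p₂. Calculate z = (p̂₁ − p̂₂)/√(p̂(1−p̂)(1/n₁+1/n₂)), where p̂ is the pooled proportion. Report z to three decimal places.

p̂₁ = 123/2231 ≈ 0.055132, p̂₂ = 145/2226 ≈ 0.065139.
Pooled p̂ = (123+145)/(2231+2226) = 268/4457 = 0.060130.
SE = √(0.0565145 × 0.000897466) = 0.007122.
z = (0.055132 − 0.065139)/0.007122 = -0.010007/0.007122 = -1.405.

z = -1.405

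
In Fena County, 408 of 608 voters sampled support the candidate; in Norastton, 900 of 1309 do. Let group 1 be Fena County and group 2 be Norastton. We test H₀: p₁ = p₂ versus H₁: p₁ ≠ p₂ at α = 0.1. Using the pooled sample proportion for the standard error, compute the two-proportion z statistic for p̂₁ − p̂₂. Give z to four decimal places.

p̂₁ = 408/608 ≈ 0.671053, p̂₂ = 900/1309 ≈ 0.687548.
Pooled p̂ = (408+900)/(608+1309) = 1308/1917 = 0.682316.
SE = √(0.216761 × 0.00240868) = 0.022850.
z = (0.671053 − 0.687548)/0.022850 = -0.016495/0.022850 = -0.7219.
Two-sided p-value ≈ 2·Φ(−0.722) = 0.4704; since p > α = 0.1, fail to reject H₀.

z = -0.7219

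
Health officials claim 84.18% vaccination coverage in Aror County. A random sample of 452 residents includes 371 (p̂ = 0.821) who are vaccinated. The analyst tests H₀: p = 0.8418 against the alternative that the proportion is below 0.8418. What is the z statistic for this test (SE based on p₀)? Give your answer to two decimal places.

z = -1.22

p̂ = 371/452 = 0.8208.
Under H₀, SE = √(0.8418·0.1582/452) = √(0.00029463) = 0.0172.
z = (0.8208 − 0.8418)/0.0172 = -0.0210/0.0172 = -1.22.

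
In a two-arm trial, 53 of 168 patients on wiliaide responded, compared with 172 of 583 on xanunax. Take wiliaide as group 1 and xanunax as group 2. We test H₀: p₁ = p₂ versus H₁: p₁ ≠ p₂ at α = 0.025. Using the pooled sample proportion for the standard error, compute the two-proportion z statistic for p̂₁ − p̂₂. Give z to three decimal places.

z = 0.510

p̂₁ = 53/168 ≈ 0.31548, p̂₂ = 172/583 ≈ 0.29503.
Pooled p̂ = (53+172)/(168+583) = 225/751 = 0.29960.
SE = √(p̂(1−p̂)(1/n₁+1/n₂)) = √(0.29960·0.70040·0.00766765) = √(0.00160898) = 0.04011.
z = (0.31548 − 0.29503)/0.04011 = 0.02045/0.04011 = 0.510.
Two-sided p-value ≈ 2·Φ(−0.510) = 0.6102; since p > α = 0.025, fail to reject H₀.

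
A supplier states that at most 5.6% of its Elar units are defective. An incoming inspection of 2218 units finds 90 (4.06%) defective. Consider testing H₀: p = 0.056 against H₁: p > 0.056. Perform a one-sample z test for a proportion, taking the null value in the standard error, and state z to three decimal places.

z = -3.159

p̂ = 90/2218 ≈ 0.040577.
Standard error under H₀: √(0.056×0.944/2218) = 0.004882.
z = (0.040577 − 0.056)/0.004882 = -0.015423/0.004882 = -3.159.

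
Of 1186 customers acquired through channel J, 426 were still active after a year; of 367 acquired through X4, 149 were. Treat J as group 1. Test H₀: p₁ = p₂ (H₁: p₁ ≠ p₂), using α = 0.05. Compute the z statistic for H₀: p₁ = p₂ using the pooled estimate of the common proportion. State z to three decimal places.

p̂₁ = 426/1186 ≈ 0.35919, p̂₂ = 149/367 ≈ 0.40599.
Pooled p̂ = (426+149)/(1186+367) = 575/1553 = 0.37025.
SE = √(p̂(1−p̂)(1/n₁+1/n₂)) = √(0.37025·0.62975·0.00356797) = √(0.000831926) = 0.02884.
z = (0.35919 − 0.40599)/0.02884 = -0.04680/0.02884 = -1.623.
p-value = 2·P(Z > 1.623) ≈ 0.1047. With α = 0.05, fail to reject H₀.

z = -1.623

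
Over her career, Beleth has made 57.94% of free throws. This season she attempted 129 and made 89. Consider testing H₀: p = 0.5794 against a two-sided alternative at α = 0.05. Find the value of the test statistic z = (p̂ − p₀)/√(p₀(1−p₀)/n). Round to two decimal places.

p̂ = 89/129 = 0.6899.
SE = √(p₀(1−p₀)/n) = √(0.2437/129) = 0.0435.
z = (0.6899 − 0.5794)/0.0435 = 0.1105/0.0435 = 2.54.
p-value = 2·P(Z > 2.543) ≈ 0.0110. With α = 0.05, reject H₀.

z = 2.54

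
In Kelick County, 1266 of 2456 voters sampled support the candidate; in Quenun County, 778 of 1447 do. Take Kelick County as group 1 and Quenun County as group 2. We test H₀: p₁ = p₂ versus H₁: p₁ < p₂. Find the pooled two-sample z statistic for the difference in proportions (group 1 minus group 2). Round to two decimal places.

p̂₁ = 1266/2456 ≈ 0.5155, p̂₂ = 778/1447 ≈ 0.5377.
Pooled p̂ = (1266+778)/(2456+1447) = 2044/3903 = 0.5237.
SE = √(0.249438 × 0.00109825) = 0.0166.
z = (0.5155 − 0.5377)/0.0166 = -0.0222/0.0166 = -1.34.
p-value = P(Z < -1.341) ≈ 0.0900.

z = -1.34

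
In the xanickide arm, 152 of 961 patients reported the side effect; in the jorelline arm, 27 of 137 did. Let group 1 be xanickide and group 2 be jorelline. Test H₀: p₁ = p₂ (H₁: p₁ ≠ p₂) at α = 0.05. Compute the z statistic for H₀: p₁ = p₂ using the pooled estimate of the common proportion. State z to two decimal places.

p̂₁ = 152/961 ≈ 0.1582, p̂₂ = 27/137 ≈ 0.1971.
Pooled p̂ = (152+27)/(961+137) = 179/1098 = 0.1630.
SE = √(p̂(1−p̂)(1/n₁+1/n₂)) = √(0.1630·0.8370·0.00833985) = √(0.00113795) = 0.0337.
z = (0.1582 − 0.1971)/0.0337 = -0.0389/0.0337 = -1.15.
p-value = 2·P(Z > 1.154) ≈ 0.2487; since p > α = 0.05, fail to reject H₀.

z = -1.15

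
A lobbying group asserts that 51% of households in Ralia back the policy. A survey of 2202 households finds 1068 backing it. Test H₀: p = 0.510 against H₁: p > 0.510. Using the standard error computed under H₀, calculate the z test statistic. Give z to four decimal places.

z = -2.3455

p̂ = 1068/2202 ≈ 0.4850136.
SE = √(p₀(1−p₀)/n) = √(0.2499/2202) = 0.0106531.
z = (0.4850136 − 0.51)/0.0106531 = -0.0249864/0.0106531 = -2.3455.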